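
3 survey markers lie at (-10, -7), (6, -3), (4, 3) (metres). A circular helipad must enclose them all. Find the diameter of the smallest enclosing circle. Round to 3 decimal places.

17.255

Call the three points A, B, C in the order given.
Side lengths²: AB² = 272, AC² = 296, BC² = 40.
Since AC² = 296 < 272 + 40 = 312, the triangle is acute, so the smallest enclosing circle is the circumcircle.
Circumcentre = (-34/13, -33/13), r² = 12580/169.
Diameter = 2r = 2√(12580/169) ≈ 17.255.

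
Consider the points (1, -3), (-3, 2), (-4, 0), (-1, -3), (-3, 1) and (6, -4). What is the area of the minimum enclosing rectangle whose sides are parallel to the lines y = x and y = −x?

In coordinates u = x + y, v = x − y the rectangle is axis-aligned; the map (x,y)→(u,v) scales areas by 2.
u-values: -2, -1, -4, -4, -2, 2; range = 2 − (-4) = 6.
v-values: 4, -5, -4, 2, -4, 10; range = 10 − (-5) = 15.
Area = (6 × 15) / 2 = 45.

45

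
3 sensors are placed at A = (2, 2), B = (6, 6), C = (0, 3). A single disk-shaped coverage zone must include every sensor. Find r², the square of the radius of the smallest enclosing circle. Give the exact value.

11.25

Side lengths²: AB² = 32, AC² = 5, BC² = 45.
Since BC² = 45 ≥ 32 + 5 = 37, the angle opposite BC is not acute, so the smallest enclosing circle has BC as diameter.
Centre = midpoint of BC = (3, 4.5), r² = 45/4 = 11.25.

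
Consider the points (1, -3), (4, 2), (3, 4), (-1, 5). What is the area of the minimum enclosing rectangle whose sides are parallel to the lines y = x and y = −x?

45

In coordinates u = x + y, v = x − y the rectangle is axis-aligned; the map (x,y)→(u,v) scales areas by 2.
u-values: -2, 6, 7, 4; range = 7 − (-2) = 9.
v-values: 4, 2, -1, -6; range = 4 − (-6) = 10.
Area = (9 × 10) / 2 = 45.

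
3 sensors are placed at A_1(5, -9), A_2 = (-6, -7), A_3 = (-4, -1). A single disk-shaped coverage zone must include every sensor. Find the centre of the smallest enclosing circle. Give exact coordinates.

(-1/14, -79/14)

Side lengths²: A_1A_2² = 125, A_1A_3² = 145, A_2A_3² = 40.
Since A_1A_3² = 145 < 125 + 40 = 165, the triangle is acute, so the smallest enclosing circle is the circumcircle.
Circumcentre = (-1/14, -79/14), r² = 3625/98.
Centre = (-1/14, -79/14).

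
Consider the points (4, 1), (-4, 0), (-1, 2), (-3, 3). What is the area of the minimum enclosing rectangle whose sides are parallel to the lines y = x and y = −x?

40.5

In coordinates u = x + y, v = x − y the rectangle is axis-aligned; the map (x,y)→(u,v) scales areas by 2.
u-values: 5, -4, 1, 0; range = 5 − (-4) = 9.
v-values: 3, -4, -3, -6; range = 3 − (-6) = 9.
Area = (9 × 9) / 2 = 40.5.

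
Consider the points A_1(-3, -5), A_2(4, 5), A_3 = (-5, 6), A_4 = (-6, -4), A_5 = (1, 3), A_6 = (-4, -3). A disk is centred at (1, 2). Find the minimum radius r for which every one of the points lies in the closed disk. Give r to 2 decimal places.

The required radius is the distance from (1, 2) to the farthest point.
Squared distances: 65, 18, 52, 85, 1, 50.
Maximum is 85, attained at A_4.
r = √85 ≈ 9.22.

9.22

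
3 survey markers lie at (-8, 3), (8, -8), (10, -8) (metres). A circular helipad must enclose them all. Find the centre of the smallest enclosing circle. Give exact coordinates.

Call the three points A, B, C in the order given.
Side lengths²: AB² = 377, AC² = 445, BC² = 4.
Since AC² = 445 ≥ 377 + 4 = 381, the angle opposite AC is not acute, so the smallest enclosing circle has AC as diameter.
Centre = midpoint of AC = (1, -2.5), r² = 445/4 = 111.25.
Centre = (1, -2.5).

(1, -2.5)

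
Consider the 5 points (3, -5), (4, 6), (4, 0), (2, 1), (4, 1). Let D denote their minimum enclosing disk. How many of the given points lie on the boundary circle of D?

The minimum enclosing circle of a finite set is fixed by two of the points (as a diameter) or three (as a circumcircle).
The farthest pair is (3, -5)–(4, 6) with squared distance 122. The circle on this segment as diameter has centre (3.5, 0.5) and r² = 122/4 = 30.5.
Check (4, 0): distance² to centre = 0.5 ≤ 30.5, so it lies inside.
All remaining points lie in this disk, and no smaller disk contains both endpoints, so this is the minimum enclosing circle.
The points at distance exactly r from the centre are (3, -5), (4, 6) — 2 points.

2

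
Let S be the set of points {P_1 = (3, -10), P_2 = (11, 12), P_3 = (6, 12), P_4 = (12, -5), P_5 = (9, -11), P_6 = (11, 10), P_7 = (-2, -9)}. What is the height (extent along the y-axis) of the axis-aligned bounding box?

max y = 12, min y = -11, so height = 23.

23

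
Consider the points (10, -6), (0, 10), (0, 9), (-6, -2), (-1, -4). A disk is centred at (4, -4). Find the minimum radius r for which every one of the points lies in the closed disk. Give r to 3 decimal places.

The required radius is the distance from (4, -4) to the farthest point.
Squared distances: 40, 212, 185, 104, 25.
Maximum is 212, attained at (0, 10).
r = √212 ≈ 14.560.

14.560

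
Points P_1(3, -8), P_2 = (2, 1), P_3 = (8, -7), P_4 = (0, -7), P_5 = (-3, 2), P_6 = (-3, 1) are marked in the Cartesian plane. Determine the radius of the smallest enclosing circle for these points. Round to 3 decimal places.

A smallest enclosing disk is always determined by at most three of the input points on its boundary.
The farthest pair is P_3–P_5 with squared distance 202. The circle on this segment as diameter has centre (2.5, -2.5) and r² = 202/4 = 50.5.
Check P_1: distance² to centre = 30.5 ≤ 50.5, so it lies inside.
All remaining points lie in this disk, and no smaller disk contains both endpoints, so this is the minimum enclosing circle.
r = √(50.5) ≈ 7.106.

7.106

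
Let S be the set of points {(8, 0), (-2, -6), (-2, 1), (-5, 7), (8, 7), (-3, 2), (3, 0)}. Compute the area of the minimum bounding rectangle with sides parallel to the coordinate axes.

x ranges over [-5, 8], width 13.
y ranges over [-6, 7], height 13.
Area = 13 × 13 = 169.

169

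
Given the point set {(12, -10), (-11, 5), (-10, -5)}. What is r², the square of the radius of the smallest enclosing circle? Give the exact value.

188.5

Call the three points A, B, C in the order given.
Side lengths²: AB² = 754, AC² = 509, BC² = 101.
Since AB² = 754 ≥ 509 + 101 = 610, the angle opposite AB is not acute, so the smallest enclosing circle has AB as diameter.
Centre = midpoint of AB = (0.5, -2.5), r² = 754/4 = 188.5.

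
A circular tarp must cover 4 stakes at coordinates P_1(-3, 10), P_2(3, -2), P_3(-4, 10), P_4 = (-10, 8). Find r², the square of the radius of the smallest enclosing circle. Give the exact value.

The minimum enclosing circle of a finite set is fixed by two of the points (as a diameter) or three (as a circumcircle).
The farthest pair is P_2–P_4 with squared distance 269. The circle on this segment as diameter has centre (-3.5, 3) and r² = 269/4 = 67.25.
Check P_1: distance² to centre = 49.25 ≤ 67.25, so it lies inside.
All remaining points lie in this disk, and no smaller disk contains both endpoints, so this is the minimum enclosing circle.

67.25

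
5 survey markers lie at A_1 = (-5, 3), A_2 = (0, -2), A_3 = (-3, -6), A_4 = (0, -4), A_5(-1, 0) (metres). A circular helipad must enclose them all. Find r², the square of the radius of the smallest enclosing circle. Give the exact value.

40885/1922

By Welzl's lemma the MEC is supported by two points (diametrically opposite) or three points (on a circumcircle).
The minimum enclosing circle is determined by three boundary points: A_1, A_3, A_4.
Their circumcentre is (-239/62, -91/62) with r² = 40885/1922.
The farthest remaining point A_2 is at distance² 29105/1922 ≤ 40885/1922.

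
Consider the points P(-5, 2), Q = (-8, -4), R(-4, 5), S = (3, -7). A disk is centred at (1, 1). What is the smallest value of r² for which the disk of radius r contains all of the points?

106

The required radius is the distance from (1, 1) to the farthest point.
Squared distances: 37, 106, 41, 68.
Maximum is 106, attained at Q.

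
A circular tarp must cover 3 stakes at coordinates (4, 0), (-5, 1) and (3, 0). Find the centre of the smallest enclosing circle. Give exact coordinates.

(-0.5, 0.5)

Call the three points A, B, C in the order given.
Side lengths²: AB² = 82, AC² = 1, BC² = 65.
Since AB² = 82 ≥ 65 + 1 = 66, the angle opposite AB is not acute, so the smallest enclosing circle has AB as diameter.
Centre = midpoint of AB = (-0.5, 0.5), r² = 82/4 = 20.5.
Centre = (-0.5, 0.5).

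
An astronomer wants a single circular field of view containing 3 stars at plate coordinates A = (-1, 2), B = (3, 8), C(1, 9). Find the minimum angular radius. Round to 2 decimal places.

3.67

Side lengths²: AB² = 52, AC² = 53, BC² = 5.
Since AC² = 53 < 52 + 5 = 57, the triangle is acute, so the smallest enclosing circle is the circumcircle.
Circumcentre = (0.4375, 5.375), r² = 13.45703125.
r = √(13.45703125) ≈ 3.67.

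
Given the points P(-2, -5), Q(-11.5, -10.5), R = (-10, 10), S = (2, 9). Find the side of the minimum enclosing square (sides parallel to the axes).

20.5

The bounding box has width 13.5 and height 20.5.
An axis-aligned square enclosing the set must have side ≥ max(width, height).
So the minimum side is max(13.5, 20.5) = 20.5.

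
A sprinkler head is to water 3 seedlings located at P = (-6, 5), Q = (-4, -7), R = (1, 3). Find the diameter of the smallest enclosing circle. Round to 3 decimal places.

Side lengths²: PQ² = 148, PR² = 53, QR² = 125.
Since PQ² = 148 < 125 + 53 = 178, the triangle is acute, so the smallest enclosing circle is the circumcircle.
Circumcentre = (-3.875, -0.8125), r² = 38.30078125.
Diameter = 2r = 2√(38.30078125) ≈ 12.378.

12.378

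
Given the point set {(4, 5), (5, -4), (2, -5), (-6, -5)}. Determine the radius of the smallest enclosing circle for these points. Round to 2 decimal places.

The minimum enclosing circle is determined by three boundary points: (4, 5), (5, -4), (-6, -5).
Their circumcentre is (-0.9, -0.1) with r² = 50.02.
The farthest remaining point (2, -5) is at distance² 32.42 ≤ 50.02.
r = √(50.02) ≈ 7.07.

7.07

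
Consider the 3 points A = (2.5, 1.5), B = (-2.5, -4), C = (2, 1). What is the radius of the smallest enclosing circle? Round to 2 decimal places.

Side lengths²: AB² = 55.25, AC² = 0.5, BC² = 45.25.
Since AB² = 55.25 ≥ 45.25 + 0.5 = 45.75, the angle opposite AB is not acute, so the smallest enclosing circle has AB as diameter.
Centre = midpoint of AB = (0, -1.25), r² = 55.25/4 = 13.8125.
r = √(13.8125) ≈ 3.72.

3.72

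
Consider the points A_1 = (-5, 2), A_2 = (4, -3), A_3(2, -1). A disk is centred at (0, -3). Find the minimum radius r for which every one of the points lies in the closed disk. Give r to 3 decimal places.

7.071

The required radius is the distance from (0, -3) to the farthest point.
Squared distances: 50, 16, 8.
Maximum is 50, attained at A_1.
r = √50 ≈ 7.071.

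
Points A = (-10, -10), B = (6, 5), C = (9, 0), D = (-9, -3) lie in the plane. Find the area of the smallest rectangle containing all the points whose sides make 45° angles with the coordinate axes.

In coordinates u = x + y, v = x − y the rectangle is axis-aligned; the map (x,y)→(u,v) scales areas by 2.
u-values: -20, 11, 9, -12; range = 11 − (-20) = 31.
v-values: 0, 1, 9, -6; range = 9 − (-6) = 15.
Area = (31 × 15) / 2 = 232.5.

232.5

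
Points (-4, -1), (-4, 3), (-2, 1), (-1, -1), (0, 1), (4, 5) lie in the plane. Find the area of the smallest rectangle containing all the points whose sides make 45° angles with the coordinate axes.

49

In coordinates u = x + y, v = x − y the rectangle is axis-aligned; the map (x,y)→(u,v) scales areas by 2.
u-values: -5, -1, -1, -2, 1, 9; range = 9 − (-5) = 14.
v-values: -3, -7, -3, 0, -1, -1; range = 0 − (-7) = 7.
Area = (14 × 7) / 2 = 49.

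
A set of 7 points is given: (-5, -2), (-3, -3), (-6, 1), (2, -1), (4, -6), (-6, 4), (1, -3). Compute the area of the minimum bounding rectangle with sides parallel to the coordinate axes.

x ranges over [-6, 4], width 10.
y ranges over [-6, 4], height 10.
Area = 10 × 10 = 100.

100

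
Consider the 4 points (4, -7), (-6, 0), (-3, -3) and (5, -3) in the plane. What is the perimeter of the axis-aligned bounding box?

36

Width = max x − min x = 5 − (-6) = 11.
Height = max y − min y = 0 − (-7) = 7.
Perimeter = 2(11 + 7) = 36.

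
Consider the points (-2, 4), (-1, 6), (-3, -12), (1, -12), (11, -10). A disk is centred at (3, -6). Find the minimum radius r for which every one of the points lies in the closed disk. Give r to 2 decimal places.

The required radius is the distance from (3, -6) to the farthest point.
Squared distances: 125, 160, 72, 40, 80.
Maximum is 160, attained at (-1, 6).
r = √160 ≈ 12.65.

12.65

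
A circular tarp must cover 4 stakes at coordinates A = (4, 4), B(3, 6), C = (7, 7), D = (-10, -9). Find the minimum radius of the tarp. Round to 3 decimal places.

11.673

A smallest enclosing disk is always determined by at most three of the input points on its boundary.
The farthest pair is C–D with squared distance 545. The circle on this segment as diameter has centre (-1.5, -1) and r² = 545/4 = 136.25.
Check A: distance² to centre = 55.25 ≤ 136.25, so it lies inside.
All remaining points lie in this disk, and no smaller disk contains both endpoints, so this is the minimum enclosing circle.
r = √(136.25) ≈ 11.673.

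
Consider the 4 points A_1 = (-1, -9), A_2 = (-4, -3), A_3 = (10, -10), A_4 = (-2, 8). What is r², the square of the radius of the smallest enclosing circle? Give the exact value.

The farthest pair is A_3–A_4 with squared distance 468. The circle on this segment as diameter has centre (4, -1) and r² = 468/4 = 117.
Check A_1: distance² to centre = 89 ≤ 117, so it lies inside.
All remaining points lie in this disk, and no smaller disk contains both endpoints, so this is the minimum enclosing circle.

117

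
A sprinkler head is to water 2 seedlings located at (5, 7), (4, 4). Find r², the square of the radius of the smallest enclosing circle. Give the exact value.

The smallest circle enclosing two points has them as diameter endpoints.
Centre = midpoint = (4.5, 5.5); r² = |(5, 7)−(4, 4)|²/4 = 10/4 = 2.5.

2.5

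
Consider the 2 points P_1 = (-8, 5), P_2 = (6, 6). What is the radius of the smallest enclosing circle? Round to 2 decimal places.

7.02

The smallest circle enclosing two points has them as diameter endpoints.
Centre = midpoint = (-1, 5.5); r² = |P_1P_2|²/4 = 197/4 = 49.25.
r = √(49.25) ≈ 7.02.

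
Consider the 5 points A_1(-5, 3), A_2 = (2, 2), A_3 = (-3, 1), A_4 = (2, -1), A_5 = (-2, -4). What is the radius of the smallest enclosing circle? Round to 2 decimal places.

4.22

The minimum enclosing circle is determined by three boundary points: A_1, A_2, A_5.
Their circumcentre is (-42/23, 5/23) with r² = 9425/529.
The farthest remaining point A_4 is at distance² 8528/529 ≤ 9425/529.
r = √(9425/529) ≈ 4.22.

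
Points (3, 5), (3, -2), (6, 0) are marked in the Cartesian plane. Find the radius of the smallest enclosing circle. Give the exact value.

Call the three points A, B, C in the order given.
Side lengths²: AB² = 49, AC² = 34, BC² = 13.
Since AB² = 49 ≥ 34 + 13 = 47, the angle opposite AB is not acute, so the smallest enclosing circle has AB as diameter.
Centre = midpoint of AB = (3, 1.5), r² = 49/4 = 12.25.
r = √(12.25) = 3.5.

3.5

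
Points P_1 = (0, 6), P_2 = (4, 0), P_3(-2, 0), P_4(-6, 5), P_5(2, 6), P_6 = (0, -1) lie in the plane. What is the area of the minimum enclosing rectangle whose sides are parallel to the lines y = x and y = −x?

75

In coordinates u = x + y, v = x − y the rectangle is axis-aligned; the map (x,y)→(u,v) scales areas by 2.
u-values: 6, 4, -2, -1, 8, -1; range = 8 − (-2) = 10.
v-values: -6, 4, -2, -11, -4, 1; range = 4 − (-11) = 15.
Area = (10 × 15) / 2 = 75.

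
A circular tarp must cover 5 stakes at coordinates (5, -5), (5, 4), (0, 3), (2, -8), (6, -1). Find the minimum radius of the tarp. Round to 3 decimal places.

The farthest pair is (5, 4)–(2, -8) with squared distance 153. The circle on this segment as diameter has centre (3.5, -2) and r² = 153/4 = 38.25.
Check (5, -5): distance² to centre = 11.25 ≤ 38.25, so it lies inside.
All remaining points lie in this disk, and no smaller disk contains both endpoints, so this is the minimum enclosing circle.
r = √(38.25) ≈ 6.185.

6.185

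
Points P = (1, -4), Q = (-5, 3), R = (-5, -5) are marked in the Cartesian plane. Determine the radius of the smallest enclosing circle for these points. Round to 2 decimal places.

Side lengths²: PQ² = 85, PR² = 37, QR² = 64.
Since PQ² = 85 < 64 + 37 = 101, the triangle is acute, so the smallest enclosing circle is the circumcircle.
Circumcentre = (-31/12, -1), r² = 3145/144.
r = √(3145/144) ≈ 4.67.

4.67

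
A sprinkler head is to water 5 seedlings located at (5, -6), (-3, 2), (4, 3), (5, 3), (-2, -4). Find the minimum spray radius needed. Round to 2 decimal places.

A smallest enclosing disk is always determined by at most three of the input points on its boundary.
The minimum enclosing circle is determined by three boundary points: (5, -6), (-3, 2), (5, 3).
Their circumcentre is (1.5, -1.5) with r² = 32.5.
The farthest remaining point (4, 3) is at distance² 26.5 ≤ 32.5.
r = √(32.5) ≈ 5.70.

5.70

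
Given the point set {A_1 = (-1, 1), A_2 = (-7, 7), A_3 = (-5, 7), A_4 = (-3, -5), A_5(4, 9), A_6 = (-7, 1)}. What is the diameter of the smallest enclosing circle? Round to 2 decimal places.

The minimum enclosing circle is determined by three boundary points: A_2, A_4, A_5.
Their circumcentre is (-0.5, 2.5) with r² = 62.5.
The farthest remaining point A_6 is at distance² 44.5 ≤ 62.5.
Diameter = 2r = 2√(62.5) ≈ 15.81.

15.81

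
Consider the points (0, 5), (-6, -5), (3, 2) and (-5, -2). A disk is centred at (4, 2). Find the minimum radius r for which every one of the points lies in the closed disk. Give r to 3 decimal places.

The required radius is the distance from (4, 2) to the farthest point.
Squared distances: 25, 149, 1, 97.
Maximum is 149, attained at (-6, -5).
r = √149 ≈ 12.207.

12.207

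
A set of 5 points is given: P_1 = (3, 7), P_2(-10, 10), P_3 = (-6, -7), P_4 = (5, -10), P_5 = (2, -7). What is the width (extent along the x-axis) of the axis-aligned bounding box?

max x = 5, min x = -10, so width = 15.

15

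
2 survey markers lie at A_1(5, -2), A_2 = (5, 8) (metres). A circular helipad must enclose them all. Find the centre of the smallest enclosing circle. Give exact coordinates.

The smallest circle enclosing two points has them as diameter endpoints.
Centre = midpoint = (5, 3); r² = |A_1A_2|²/4 = 100/4 = 25.
Centre = (5, 3).

(5, 3)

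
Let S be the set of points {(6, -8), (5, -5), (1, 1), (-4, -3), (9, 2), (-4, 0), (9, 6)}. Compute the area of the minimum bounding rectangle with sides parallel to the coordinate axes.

182

x ranges over [-4, 9], width 13.
y ranges over [-8, 6], height 14.
Area = 13 × 14 = 182.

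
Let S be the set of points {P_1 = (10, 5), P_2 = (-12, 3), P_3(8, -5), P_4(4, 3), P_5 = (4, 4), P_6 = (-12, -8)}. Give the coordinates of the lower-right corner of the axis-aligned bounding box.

(10, -8)

x-range [-12, 10], y-range [-8, 5].
The lower-right corner is (10, -8).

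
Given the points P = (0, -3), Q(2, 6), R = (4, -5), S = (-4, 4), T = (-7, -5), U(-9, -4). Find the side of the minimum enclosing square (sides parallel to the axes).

13

The bounding box has width 13 and height 11.
An axis-aligned square enclosing the set must have side ≥ max(width, height).
So the minimum side is max(13, 11) = 13.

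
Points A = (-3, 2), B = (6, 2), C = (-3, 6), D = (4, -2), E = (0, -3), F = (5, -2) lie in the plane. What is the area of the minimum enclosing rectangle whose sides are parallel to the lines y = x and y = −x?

In coordinates u = x + y, v = x − y the rectangle is axis-aligned; the map (x,y)→(u,v) scales areas by 2.
u-values: -1, 8, 3, 2, -3, 3; range = 8 − (-3) = 11.
v-values: -5, 4, -9, 6, 3, 7; range = 7 − (-9) = 16.
Area = (11 × 16) / 2 = 88.

88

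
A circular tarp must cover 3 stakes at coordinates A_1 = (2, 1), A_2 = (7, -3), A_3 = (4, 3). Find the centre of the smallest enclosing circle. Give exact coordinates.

Side lengths²: A_1A_2² = 41, A_1A_3² = 8, A_2A_3² = 45.
Since A_2A_3² = 45 < 41 + 8 = 49, the triangle is acute, so the smallest enclosing circle is the circumcircle.
Circumcentre = (31/6, -1/6), r² = 205/18.
Centre = (31/6, -1/6).

(31/6, -1/6)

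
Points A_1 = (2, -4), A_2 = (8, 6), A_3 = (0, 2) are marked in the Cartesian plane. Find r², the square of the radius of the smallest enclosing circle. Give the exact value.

34

Side lengths²: A_1A_2² = 136, A_1A_3² = 40, A_2A_3² = 80.
Since A_1A_2² = 136 ≥ 80 + 40 = 120, the angle opposite A_1A_2 is not acute, so the smallest enclosing circle has A_1A_2 as diameter.
Centre = midpoint of A_1A_2 = (5, 1), r² = 136/4 = 34.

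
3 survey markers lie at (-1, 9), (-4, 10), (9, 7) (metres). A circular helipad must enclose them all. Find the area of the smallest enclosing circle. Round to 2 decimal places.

Call the three points A, B, C in the order given.
Side lengths²: AB² = 10, AC² = 104, BC² = 178.
Since BC² = 178 ≥ 104 + 10 = 114, the angle opposite BC is not acute, so the smallest enclosing circle has BC as diameter.
Centre = midpoint of BC = (2.5, 8.5), r² = 178/4 = 44.5.
Area = π·r² = π·44.5 ≈ 139.80.

139.80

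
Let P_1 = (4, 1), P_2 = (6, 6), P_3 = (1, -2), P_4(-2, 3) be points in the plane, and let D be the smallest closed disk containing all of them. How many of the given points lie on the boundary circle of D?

A smallest enclosing disk is always determined by at most three of the input points on its boundary.
The minimum enclosing circle is determined by three boundary points: P_2, P_3, P_4.
Their circumcentre is (271/98, 241/98) with r² = 110449/4802.
The farthest remaining point P_1 is at distance² 17545/4802 ≤ 110449/4802.
The points at distance exactly r from the centre are P_2, P_3, P_4 — 3 points.

3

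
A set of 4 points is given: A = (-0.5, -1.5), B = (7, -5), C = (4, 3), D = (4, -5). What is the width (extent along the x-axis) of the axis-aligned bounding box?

7.5

max x = 7, min x = -0.5, so width = 7.5.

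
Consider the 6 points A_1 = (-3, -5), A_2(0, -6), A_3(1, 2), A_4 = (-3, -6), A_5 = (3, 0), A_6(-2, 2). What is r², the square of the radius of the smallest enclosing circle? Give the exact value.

By Welzl's lemma the MEC is supported by two points (diametrically opposite) or three points (on a circumcircle).
The farthest pair is A_3–A_4 with squared distance 80. The circle on this segment as diameter has centre (-1, -2) and r² = 80/4 = 20.
Check A_1: distance² to centre = 13 ≤ 20, so it lies inside.
All remaining points lie in this disk, and no smaller disk contains both endpoints, so this is the minimum enclosing circle.

20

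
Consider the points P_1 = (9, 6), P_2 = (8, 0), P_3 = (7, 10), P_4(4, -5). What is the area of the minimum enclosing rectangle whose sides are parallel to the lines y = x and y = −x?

108

In coordinates u = x + y, v = x − y the rectangle is axis-aligned; the map (x,y)→(u,v) scales areas by 2.
u-values: 15, 8, 17, -1; range = 17 − (-1) = 18.
v-values: 3, 8, -3, 9; range = 9 − (-3) = 12.
Area = (18 × 12) / 2 = 108.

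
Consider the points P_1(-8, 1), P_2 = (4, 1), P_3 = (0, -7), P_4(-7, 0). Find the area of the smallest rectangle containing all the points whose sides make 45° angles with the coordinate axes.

96

In coordinates u = x + y, v = x − y the rectangle is axis-aligned; the map (x,y)→(u,v) scales areas by 2.
u-values: -7, 5, -7, -7; range = 5 − (-7) = 12.
v-values: -9, 3, 7, -7; range = 7 − (-9) = 16.
Area = (12 × 16) / 2 = 96.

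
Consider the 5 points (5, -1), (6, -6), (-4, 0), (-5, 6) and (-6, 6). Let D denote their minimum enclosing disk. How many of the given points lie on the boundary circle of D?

The farthest pair is (6, -6)–(-6, 6) with squared distance 288. The circle on this segment as diameter has centre (0, 0) and r² = 288/4 = 72.
Check (5, -1): distance² to centre = 26 ≤ 72, so it lies inside.
All remaining points lie in this disk, and no smaller disk contains both endpoints, so this is the minimum enclosing circle.
The points at distance exactly r from the centre are (6, -6), (-6, 6) — 2 points.

2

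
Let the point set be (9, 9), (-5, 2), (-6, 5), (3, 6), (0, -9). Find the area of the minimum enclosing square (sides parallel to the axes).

The bounding box has width 15 and height 18.
An axis-aligned square enclosing the set must have side ≥ max(width, height).
So the minimum side is max(15, 18) = 18.
Area = 18² = 324.

324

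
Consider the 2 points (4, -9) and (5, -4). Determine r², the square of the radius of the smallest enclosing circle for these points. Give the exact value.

The smallest circle enclosing two points has them as diameter endpoints.
Centre = midpoint = (4.5, -6.5); r² = |(4, -9)−(5, -4)|²/4 = 26/4 = 6.5.

6.5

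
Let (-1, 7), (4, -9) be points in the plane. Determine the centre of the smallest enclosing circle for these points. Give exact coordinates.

The smallest circle enclosing two points has them as diameter endpoints.
Centre = midpoint = (1.5, -1); r² = |(-1, 7)−(4, -9)|²/4 = 281/4 = 70.25.
Centre = (1.5, -1).

(1.5, -1)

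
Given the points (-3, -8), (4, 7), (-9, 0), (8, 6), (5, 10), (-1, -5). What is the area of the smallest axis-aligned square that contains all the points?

The bounding box has width 17 and height 18.
An axis-aligned square enclosing the set must have side ≥ max(width, height).
So the minimum side is max(17, 18) = 18.
Area = 18² = 324.

324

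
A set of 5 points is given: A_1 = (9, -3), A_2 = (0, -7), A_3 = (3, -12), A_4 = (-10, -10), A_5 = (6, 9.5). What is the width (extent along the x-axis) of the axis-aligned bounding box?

19

max x = 9, min x = -10, so width = 19.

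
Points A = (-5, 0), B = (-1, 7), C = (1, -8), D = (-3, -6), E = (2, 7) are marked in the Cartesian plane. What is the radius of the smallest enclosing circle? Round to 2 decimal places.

7.58

A smallest enclosing disk is always determined by at most three of the input points on its boundary.
The minimum enclosing circle is determined by three boundary points: B, C, E.
Their circumcentre is (0.5, -13/30) with r² = 25877/450.
The farthest remaining point D is at distance² 19457/450 ≤ 25877/450.
r = √(25877/450) ≈ 7.58.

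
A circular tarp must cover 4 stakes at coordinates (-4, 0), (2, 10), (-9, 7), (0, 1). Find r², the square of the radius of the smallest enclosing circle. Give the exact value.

40885/1058

The minimum enclosing circle of a finite set is fixed by two of the points (as a diameter) or three (as a circumcircle).
The minimum enclosing circle is determined by three boundary points: (-4, 0), (2, 10), (-9, 7).
Their circumcentre is (-131/46, 281/46) with r² = 40885/1058.
The farthest remaining point (0, 1) is at distance² 36193/1058 ≤ 40885/1058.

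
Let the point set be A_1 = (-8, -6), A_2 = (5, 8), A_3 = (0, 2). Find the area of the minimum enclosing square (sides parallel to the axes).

196

The bounding box has width 13 and height 14.
An axis-aligned square enclosing the set must have side ≥ max(width, height).
So the minimum side is max(13, 14) = 14.
Area = 14² = 196.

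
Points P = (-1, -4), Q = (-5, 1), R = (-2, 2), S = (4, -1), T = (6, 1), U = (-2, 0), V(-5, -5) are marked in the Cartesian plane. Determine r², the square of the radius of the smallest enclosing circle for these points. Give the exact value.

39.25

A smallest enclosing disk is always determined by at most three of the input points on its boundary.
The farthest pair is T–V with squared distance 157. The circle on this segment as diameter has centre (0.5, -2) and r² = 157/4 = 39.25.
Check P: distance² to centre = 6.25 ≤ 39.25, so it lies inside.
All remaining points lie in this disk, and no smaller disk contains both endpoints, so this is the minimum enclosing circle.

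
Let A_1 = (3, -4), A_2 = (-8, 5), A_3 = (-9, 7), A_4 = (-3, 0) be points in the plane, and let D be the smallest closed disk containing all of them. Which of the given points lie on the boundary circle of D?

A_1, A_3

A smallest enclosing disk is always determined by at most three of the input points on its boundary.
The farthest pair is A_1–A_3 with squared distance 265. The circle on this segment as diameter has centre (-3, 1.5) and r² = 265/4 = 66.25.
Check A_2: distance² to centre = 37.25 ≤ 66.25, so it lies inside.
All remaining points lie in this disk, and no smaller disk contains both endpoints, so this is the minimum enclosing circle.
The points at distance exactly r from the centre are A_1, A_3 — 2 points.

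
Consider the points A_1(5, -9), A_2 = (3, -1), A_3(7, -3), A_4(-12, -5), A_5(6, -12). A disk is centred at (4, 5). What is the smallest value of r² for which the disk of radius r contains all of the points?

356

The required radius is the distance from (4, 5) to the farthest point.
Squared distances: 197, 37, 73, 356, 293.
Maximum is 356, attained at A_4.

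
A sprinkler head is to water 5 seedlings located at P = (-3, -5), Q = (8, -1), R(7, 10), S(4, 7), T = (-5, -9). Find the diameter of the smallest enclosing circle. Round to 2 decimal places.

22.47

The minimum enclosing circle of a finite set is fixed by two of the points (as a diameter) or three (as a circumcircle).
The farthest pair is R–T with squared distance 505. The circle on this segment as diameter has centre (1, 0.5) and r² = 505/4 = 126.25.
Check P: distance² to centre = 46.25 ≤ 126.25, so it lies inside.
All remaining points lie in this disk, and no smaller disk contains both endpoints, so this is the minimum enclosing circle.
Diameter = 2r = 2√(126.25) ≈ 22.47.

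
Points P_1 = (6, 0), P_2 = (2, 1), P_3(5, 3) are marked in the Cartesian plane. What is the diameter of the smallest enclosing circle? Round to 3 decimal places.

4.274

Side lengths²: P_1P_2² = 17, P_1P_3² = 10, P_2P_3² = 13.
Since P_1P_2² = 17 < 13 + 10 = 23, the triangle is acute, so the smallest enclosing circle is the circumcircle.
Circumcentre = (91/22, 23/22), r² = 1105/242.
Diameter = 2r = 2√(1105/242) ≈ 4.274.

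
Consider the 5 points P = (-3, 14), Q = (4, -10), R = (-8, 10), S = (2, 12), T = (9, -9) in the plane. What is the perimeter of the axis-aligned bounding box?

82

Width = max x − min x = 9 − (-8) = 17.
Height = max y − min y = 14 − (-10) = 24.
Perimeter = 2(17 + 24) = 82.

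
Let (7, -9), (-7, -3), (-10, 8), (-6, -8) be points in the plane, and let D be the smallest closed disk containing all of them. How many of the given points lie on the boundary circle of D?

2

By Welzl's lemma the MEC is supported by two points (diametrically opposite) or three points (on a circumcircle).
The farthest pair is (7, -9)–(-10, 8) with squared distance 578. The circle on this segment as diameter has centre (-1.5, -0.5) and r² = 578/4 = 144.5.
Check (-7, -3): distance² to centre = 36.5 ≤ 144.5, so it lies inside.
All remaining points lie in this disk, and no smaller disk contains both endpoints, so this is the minimum enclosing circle.
The points at distance exactly r from the centre are (7, -9), (-10, 8) — 2 points.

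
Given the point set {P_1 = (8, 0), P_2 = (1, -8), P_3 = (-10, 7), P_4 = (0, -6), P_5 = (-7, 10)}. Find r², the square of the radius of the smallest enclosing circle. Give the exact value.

The minimum enclosing circle is determined by three boundary points: P_1, P_2, P_5.
Their circumcentre is (-69/38, 29/19) with r² = 142493/1444.
The farthest remaining point P_3 is at distance² 139985/1444 ≤ 142493/1444.

142493/1444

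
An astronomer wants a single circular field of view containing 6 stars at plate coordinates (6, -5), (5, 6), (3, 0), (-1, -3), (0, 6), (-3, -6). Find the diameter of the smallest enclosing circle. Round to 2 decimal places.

14.42

By Welzl's lemma the MEC is supported by two points (diametrically opposite) or three points (on a circumcircle).
The farthest pair is (5, 6)–(-3, -6) with squared distance 208. The circle on this segment as diameter has centre (1, 0) and r² = 208/4 = 52.
Check (6, -5): distance² to centre = 50 ≤ 52, so it lies inside.
All remaining points lie in this disk, and no smaller disk contains both endpoints, so this is the minimum enclosing circle.
Diameter = 2r = 2√52 ≈ 14.42.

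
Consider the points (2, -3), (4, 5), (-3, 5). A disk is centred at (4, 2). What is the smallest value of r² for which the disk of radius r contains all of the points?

The required radius is the distance from (4, 2) to the farthest point.
Squared distances: 29, 9, 58.
Maximum is 58, attained at (-3, 5).

58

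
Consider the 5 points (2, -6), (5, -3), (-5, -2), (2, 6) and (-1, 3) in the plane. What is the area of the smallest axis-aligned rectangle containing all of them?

x ranges over [-5, 5], width 10.
y ranges over [-6, 6], height 12.
Area = 10 × 12 = 120.

120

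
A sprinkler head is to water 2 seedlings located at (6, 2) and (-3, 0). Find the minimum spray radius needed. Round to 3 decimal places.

The smallest circle enclosing two points has them as diameter endpoints.
Centre = midpoint = (1.5, 1); r² = |(6, 2)−(-3, 0)|²/4 = 85/4 = 21.25.
r = √(21.25) ≈ 4.610.

4.610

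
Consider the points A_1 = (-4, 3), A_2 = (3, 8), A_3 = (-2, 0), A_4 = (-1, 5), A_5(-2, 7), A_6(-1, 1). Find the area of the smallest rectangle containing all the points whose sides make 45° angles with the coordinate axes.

In coordinates u = x + y, v = x − y the rectangle is axis-aligned; the map (x,y)→(u,v) scales areas by 2.
u-values: -1, 11, -2, 4, 5, 0; range = 11 − (-2) = 13.
v-values: -7, -5, -2, -6, -9, -2; range = -2 − (-9) = 7.
Area = (13 × 7) / 2 = 45.5.

45.5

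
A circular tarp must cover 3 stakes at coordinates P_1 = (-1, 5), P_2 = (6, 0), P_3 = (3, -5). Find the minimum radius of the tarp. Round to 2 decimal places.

5.39

Side lengths²: P_1P_2² = 74, P_1P_3² = 116, P_2P_3² = 34.
Since P_1P_3² = 116 ≥ 74 + 34 = 108, the angle opposite P_1P_3 is not acute, so the smallest enclosing circle has P_1P_3 as diameter.
Centre = midpoint of P_1P_3 = (1, 0), r² = 116/4 = 29.
r = √29 ≈ 5.39.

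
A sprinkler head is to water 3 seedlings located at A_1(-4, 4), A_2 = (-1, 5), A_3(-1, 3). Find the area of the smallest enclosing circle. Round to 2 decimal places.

Side lengths²: A_1A_2² = 10, A_1A_3² = 10, A_2A_3² = 4.
Since A_1A_3² = 10 < 10 + 4 = 14, the triangle is acute, so the smallest enclosing circle is the circumcircle.
Circumcentre = (-7/3, 4), r² = 25/9.
Area = π·r² = π·25/9 ≈ 8.73.

8.73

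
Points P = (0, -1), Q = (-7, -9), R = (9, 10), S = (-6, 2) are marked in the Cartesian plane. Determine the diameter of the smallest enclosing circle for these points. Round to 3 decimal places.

24.839

A smallest enclosing disk is always determined by at most three of the input points on its boundary.
The farthest pair is Q–R with squared distance 617. The circle on this segment as diameter has centre (1, 0.5) and r² = 617/4 = 154.25.
Check P: distance² to centre = 3.25 ≤ 154.25, so it lies inside.
All remaining points lie in this disk, and no smaller disk contains both endpoints, so this is the minimum enclosing circle.
Diameter = 2r = 2√(154.25) ≈ 24.839.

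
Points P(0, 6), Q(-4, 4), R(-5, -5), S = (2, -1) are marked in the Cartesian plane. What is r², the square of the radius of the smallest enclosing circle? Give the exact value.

The farthest pair is P–R with squared distance 146. The circle on this segment as diameter has centre (-2.5, 0.5) and r² = 146/4 = 36.5.
Check Q: distance² to centre = 14.5 ≤ 36.5, so it lies inside.
All remaining points lie in this disk, and no smaller disk contains both endpoints, so this is the minimum enclosing circle.

36.5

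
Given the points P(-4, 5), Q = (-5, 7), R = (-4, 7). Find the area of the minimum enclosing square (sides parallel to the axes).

The bounding box has width 1 and height 2.
An axis-aligned square enclosing the set must have side ≥ max(width, height).
So the minimum side is max(1, 2) = 2.
Area = 2² = 4.

4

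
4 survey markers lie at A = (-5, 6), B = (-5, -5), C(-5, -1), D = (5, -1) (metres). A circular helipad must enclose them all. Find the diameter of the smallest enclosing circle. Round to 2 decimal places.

13.15

A smallest enclosing disk is always determined by at most three of the input points on its boundary.
The minimum enclosing circle is determined by three boundary points: A, B, D.
Their circumcentre is (-1.4, 0.5) with r² = 43.21.
The farthest remaining point C is at distance² 15.21 ≤ 43.21.
Diameter = 2r = 2√(43.21) ≈ 13.15.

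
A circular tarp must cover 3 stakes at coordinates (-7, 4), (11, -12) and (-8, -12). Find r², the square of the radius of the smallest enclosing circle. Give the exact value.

Call the three points A, B, C in the order given.
Side lengths²: AB² = 580, AC² = 257, BC² = 361.
Since AB² = 580 < 361 + 257 = 618, the triangle is acute, so the smallest enclosing circle is the circumcircle.
Circumcentre = (1.5, -4.5625), r² = 145.56640625.

145.56640625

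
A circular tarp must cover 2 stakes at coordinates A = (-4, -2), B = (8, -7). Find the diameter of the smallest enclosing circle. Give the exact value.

The smallest circle enclosing two points has them as diameter endpoints.
Centre = midpoint = (2, -4.5); r² = |AB|²/4 = 169/4 = 42.25.
Diameter = 2r = 2√(42.25) = 13.

13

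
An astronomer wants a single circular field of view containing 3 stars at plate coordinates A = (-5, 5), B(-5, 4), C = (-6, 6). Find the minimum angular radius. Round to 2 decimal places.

1.12

Side lengths²: AB² = 1, AC² = 2, BC² = 5.
Since BC² = 5 ≥ 2 + 1 = 3, the angle opposite BC is not acute, so the smallest enclosing circle has BC as diameter.
Centre = midpoint of BC = (-5.5, 5), r² = 5/4 = 1.25.
r = √(1.25) ≈ 1.12.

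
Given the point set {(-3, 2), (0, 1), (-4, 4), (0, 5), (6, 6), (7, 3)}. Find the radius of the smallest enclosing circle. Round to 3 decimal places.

5.523

A smallest enclosing disk is always determined by at most three of the input points on its boundary.
The farthest pair is (-4, 4)–(7, 3) with squared distance 122. The circle on this segment as diameter has centre (1.5, 3.5) and r² = 122/4 = 30.5.
Check (-3, 2): distance² to centre = 22.5 ≤ 30.5, so it lies inside.
All remaining points lie in this disk, and no smaller disk contains both endpoints, so this is the minimum enclosing circle.
r = √(30.5) ≈ 5.523.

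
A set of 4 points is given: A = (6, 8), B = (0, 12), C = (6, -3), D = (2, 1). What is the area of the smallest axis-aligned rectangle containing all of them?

90

x ranges over [0, 6], width 6.
y ranges over [-3, 12], height 15.
Area = 6 × 15 = 90.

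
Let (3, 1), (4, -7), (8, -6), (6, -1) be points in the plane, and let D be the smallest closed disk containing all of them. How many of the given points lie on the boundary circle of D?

By Welzl's lemma the MEC is supported by two points (diametrically opposite) or three points (on a circumcircle).
The minimum enclosing circle is determined by three boundary points: (3, 1), (4, -7), (8, -6).
Their circumcentre is (335/66, -185/66) with r² = 40885/2178.
The farthest remaining point (6, -1) is at distance² 8941/2178 ≤ 40885/2178.
The points at distance exactly r from the centre are (3, 1), (4, -7), (8, -6) — 3 points.

3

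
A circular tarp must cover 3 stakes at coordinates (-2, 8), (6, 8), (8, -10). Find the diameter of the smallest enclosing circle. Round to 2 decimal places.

Call the three points A, B, C in the order given.
Side lengths²: AB² = 64, AC² = 424, BC² = 328.
Since AC² = 424 ≥ 328 + 64 = 392, the angle opposite AC is not acute, so the smallest enclosing circle has AC as diameter.
Centre = midpoint of AC = (3, -1), r² = 424/4 = 106.
Diameter = 2r = 2√106 ≈ 20.59.

20.59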